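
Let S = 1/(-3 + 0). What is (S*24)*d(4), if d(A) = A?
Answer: -32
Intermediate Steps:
S = -⅓ (S = 1/(-3) = -⅓ ≈ -0.33333)
(S*24)*d(4) = -⅓*24*4 = -8*4 = -32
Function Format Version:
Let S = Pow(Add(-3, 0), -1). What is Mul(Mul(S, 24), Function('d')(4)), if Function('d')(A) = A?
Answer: -32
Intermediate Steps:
S = Rational(-1, 3) (S = Pow(-3, -1) = Rational(-1, 3) ≈ -0.33333)
Mul(Mul(S, 24), Function('d')(4)) = Mul(Mul(Rational(-1, 3), 24), 4) = Mul(-8, 4) = -32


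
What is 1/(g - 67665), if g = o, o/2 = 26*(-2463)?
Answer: -1/195741 ≈ -5.1088e-6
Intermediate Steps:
o = -128076 (o = 2*(26*(-2463)) = 2*(-64038) = -128076)
g = -128076
1/(g - 67665) = 1/(-128076 - 67665) = 1/(-195741) = -1/195741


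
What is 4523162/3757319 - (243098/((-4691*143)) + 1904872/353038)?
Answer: -1703750246529628900/444908801666422093 ≈ -3.8294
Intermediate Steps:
4523162/3757319 - (243098/((-4691*143)) + 1904872/353038) = 4523162*(1/3757319) - (243098/(-670813) + 1904872*(1/353038)) = 4523162/3757319 - (243098*(-1/670813) + 952436/176519) = 4523162/3757319 - (-243098/670813 + 952436/176519) = 4523162/3757319 - 1*595995034606/118411239947 = 4523162/3757319 - 595995034606/118411239947 = -1703750246529628900/444908801666422093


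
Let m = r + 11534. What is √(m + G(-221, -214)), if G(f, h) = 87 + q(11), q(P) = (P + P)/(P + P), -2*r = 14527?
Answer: √17434/2 ≈ 66.019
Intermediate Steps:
r = -14527/2 (r = -½*14527 = -14527/2 ≈ -7263.5)
q(P) = 1 (q(P) = (2*P)/((2*P)) = (2*P)*(1/(2*P)) = 1)
m = 8541/2 (m = -14527/2 + 11534 = 8541/2 ≈ 4270.5)
G(f, h) = 88 (G(f, h) = 87 + 1 = 88)
√(m + G(-221, -214)) = √(8541/2 + 88) = √(8717/2) = √17434/2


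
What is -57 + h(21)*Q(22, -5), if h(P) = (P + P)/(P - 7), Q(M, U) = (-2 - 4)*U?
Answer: 33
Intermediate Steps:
Q(M, U) = -6*U
h(P) = 2*P/(-7 + P) (h(P) = (2*P)/(-7 + P) = 2*P/(-7 + P))
-57 + h(21)*Q(22, -5) = -57 + (2*21/(-7 + 21))*(-6*(-5)) = -57 + (2*21/14)*30 = -57 + (2*21*(1/14))*30 = -57 + 3*30 = -57 + 90 = 33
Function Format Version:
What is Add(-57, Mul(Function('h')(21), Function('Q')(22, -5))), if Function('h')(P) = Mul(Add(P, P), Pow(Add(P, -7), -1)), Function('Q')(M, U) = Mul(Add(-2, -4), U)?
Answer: 33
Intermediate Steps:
Function('Q')(M, U) = Mul(-6, U)
Function('h')(P) = Mul(2, P, Pow(Add(-7, P), -1)) (Function('h')(P) = Mul(Mul(2, P), Pow(Add(-7, P), -1)) = Mul(2, P, Pow(Add(-7, P), -1)))
Add(-57, Mul(Function('h')(21), Function('Q')(22, -5))) = Add(-57, Mul(Mul(2, 21, Pow(Add(-7, 21), -1)), Mul(-6, -5))) = Add(-57, Mul(Mul(2, 21, Pow(14, -1)), 30)) = Add(-57, Mul(Mul(2, 21, Rational(1, 14)), 30)) = Add(-57, Mul(3, 30)) = Add(-57, 90) = 33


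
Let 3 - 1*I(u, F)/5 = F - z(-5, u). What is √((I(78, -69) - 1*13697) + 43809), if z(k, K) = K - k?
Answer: √30887 ≈ 175.75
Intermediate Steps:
I(u, F) = 40 - 5*F + 5*u (I(u, F) = 15 - 5*(F - (u - 1*(-5))) = 15 - 5*(F - (u + 5)) = 15 - 5*(F - (5 + u)) = 15 - 5*(F + (-5 - u)) = 15 - 5*(-5 + F - u) = 15 + (25 - 5*F + 5*u) = 40 - 5*F + 5*u)
√((I(78, -69) - 1*13697) + 43809) = √(((40 - 5*(-69) + 5*78) - 1*13697) + 43809) = √(((40 + 345 + 390) - 13697) + 43809) = √((775 - 13697) + 43809) = √(-12922 + 43809) = √30887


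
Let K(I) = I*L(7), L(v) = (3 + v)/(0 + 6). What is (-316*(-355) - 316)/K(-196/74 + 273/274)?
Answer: -3402231696/83755 ≈ -40621.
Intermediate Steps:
L(v) = ½ + v/6 (L(v) = (3 + v)/6 = (3 + v)*(⅙) = ½ + v/6)
K(I) = 5*I/3 (K(I) = I*(½ + (⅙)*7) = I*(½ + 7/6) = I*(5/3) = 5*I/3)
(-316*(-355) - 316)/K(-196/74 + 273/274) = (-316*(-355) - 316)/((5*(-196/74 + 273/274)/3)) = (112180 - 316)/((5*(-196*1/74 + 273*(1/274))/3)) = 111864/((5*(-98/37 + 273/274)/3)) = 111864/(((5/3)*(-16751/10138))) = 111864/(-83755/30414) = 111864*(-30414/83755) = -3402231696/83755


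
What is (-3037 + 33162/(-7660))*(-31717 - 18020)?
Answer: 579351049467/3830 ≈ 1.5127e+8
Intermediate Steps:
(-3037 + 33162/(-7660))*(-31717 - 18020) = (-3037 + 33162*(-1/7660))*(-49737) = (-3037 - 16581/3830)*(-49737) = -11648291/3830*(-49737) = 579351049467/3830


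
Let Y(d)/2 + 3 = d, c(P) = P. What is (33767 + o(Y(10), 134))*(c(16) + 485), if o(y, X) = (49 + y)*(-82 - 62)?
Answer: 12372195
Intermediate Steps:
Y(d) = -6 + 2*d
o(y, X) = -7056 - 144*y (o(y, X) = (49 + y)*(-144) = -7056 - 144*y)
(33767 + o(Y(10), 134))*(c(16) + 485) = (33767 + (-7056 - 144*(-6 + 2*10)))*(16 + 485) = (33767 + (-7056 - 144*(-6 + 20)))*501 = (33767 + (-7056 - 144*14))*501 = (33767 + (-7056 - 2016))*501 = (33767 - 9072)*501 = 24695*501 = 12372195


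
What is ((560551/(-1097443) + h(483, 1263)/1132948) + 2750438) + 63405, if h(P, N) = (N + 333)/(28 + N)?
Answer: 1129166497171730146123/401289873721381 ≈ 2.8138e+6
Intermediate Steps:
h(P, N) = (333 + N)/(28 + N)
((560551/(-1097443) + h(483, 1263)/1132948) + 2750438) + 63405 = ((560551/(-1097443) + ((333 + 1263)/(28 + 1263))/1132948) + 2750438) + 63405 = ((560551*(-1/1097443) + (1596/1291)*(1/1132948)) + 2750438) + 63405 = ((-560551/1097443 + ((1/1291)*1596)*(1/1132948)) + 2750438) + 63405 = ((-560551/1097443 + (1596/1291)*(1/1132948)) + 2750438) + 63405 = ((-560551/1097443 + 399/365658967) + 2750438) + 63405 = (-204970061731060/401289873721381 + 2750438) + 63405 = 1103722712728425983818/401289873721381 + 63405 = 1129166497171730146123/401289873721381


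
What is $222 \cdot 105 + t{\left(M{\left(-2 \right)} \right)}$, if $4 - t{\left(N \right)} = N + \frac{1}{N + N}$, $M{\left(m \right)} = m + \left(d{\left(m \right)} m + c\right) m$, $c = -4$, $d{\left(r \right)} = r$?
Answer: $\frac{93265}{4} \approx 23316.0$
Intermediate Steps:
$M{\left(m \right)} = m + m \left(-4 + m^{2}\right)$ ($M{\left(m \right)} = m + \left(m m - 4\right) m = m + \left(m^{2} - 4\right) m = m + \left(-4 + m^{2}\right) m = m + m \left(-4 + m^{2}\right)$)
$t{\left(N \right)} = 4 - N - \frac{1}{2 N}$ ($t{\left(N \right)} = 4 - \left(N + \frac{1}{N + N}\right) = 4 - \left(N + \frac{1}{2 N}\right) = 4 - N - \frac{1}{2 N}$)
$222 \cdot 105 + t{\left(M{\left(-2 \right)} \right)} = 222 \cdot 105 - \left(-4 + \frac{\left(- \frac{1}{2}\right) \frac{1}{-3 + \left(-2\right)^{2}}}{2} - 2 \left(-3 + \left(-2\right)^{2}\right)\right) = 23310 - \left(-4 + \frac{\left(- \frac{1}{2}\right) \frac{1}{-3 + 4}}{2} - 2 \left(-3 + 4\right)\right) = 23310 - \left(-4 - 2 - \frac{1}{4}\right) = 23310 - \left(-6 - \frac{1}{4}\right) = 23310 + \left(4 + 2 - - \frac{1}{4}\right) = 23310 + \left(4 + 2 + \frac{1}{4}\right) = 23310 + \frac{25}{4} = \frac{93265}{4}$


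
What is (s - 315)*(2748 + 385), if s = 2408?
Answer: 6557369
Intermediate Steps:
(s - 315)*(2748 + 385) = (2408 - 315)*(2748 + 385) = 2093*3133 = 6557369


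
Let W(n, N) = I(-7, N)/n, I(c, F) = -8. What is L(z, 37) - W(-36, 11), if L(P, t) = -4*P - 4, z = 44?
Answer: -1622/9 ≈ -180.22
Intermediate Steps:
W(n, N) = -8/n
L(P, t) = -4 - 4*P
L(z, 37) - W(-36, 11) = (-4 - 4*44) - (-8)/(-36) = (-4 - 176) - (-8)*(-1)/36 = -180 - 1*2/9 = -180 - 2/9 = -1622/9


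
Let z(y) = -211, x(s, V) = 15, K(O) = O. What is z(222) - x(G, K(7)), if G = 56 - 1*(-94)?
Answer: -226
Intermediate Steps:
G = 150 (G = 56 + 94 = 150)
z(222) - x(G, K(7)) = -211 - 1*15 = -211 - 15 = -226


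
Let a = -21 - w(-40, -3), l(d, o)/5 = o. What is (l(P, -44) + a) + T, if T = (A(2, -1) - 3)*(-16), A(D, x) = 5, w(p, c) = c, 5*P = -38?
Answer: -270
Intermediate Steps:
P = -38/5 (P = (1/5)*(-38) = -38/5 ≈ -7.6000)
l(d, o) = 5*o
T = -32 (T = (5 - 3)*(-16) = 2*(-16) = -32)
a = -18 (a = -21 - 1*(-3) = -21 + 3 = -18)
(l(P, -44) + a) + T = (5*(-44) - 18) - 32 = (-220 - 18) - 32 = -238 - 32 = -270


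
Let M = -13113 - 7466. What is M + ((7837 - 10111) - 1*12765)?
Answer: -35618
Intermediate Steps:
M = -20579
M + ((7837 - 10111) - 1*12765) = -20579 + ((7837 - 10111) - 1*12765) = -20579 + (-2274 - 12765) = -20579 - 15039 = -35618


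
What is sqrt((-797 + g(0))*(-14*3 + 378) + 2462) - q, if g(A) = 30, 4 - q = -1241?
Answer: -1245 + 5*I*sqrt(10210) ≈ -1245.0 + 505.22*I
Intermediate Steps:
q = 1245 (q = 4 - 1*(-1241) = 4 + 1241 = 1245)
sqrt((-797 + g(0))*(-14*3 + 378) + 2462) - q = sqrt((-797 + 30)*(-14*3 + 378) + 2462) - 1*1245 = sqrt(-767*(-42 + 378) + 2462) - 1245 = sqrt(-767*336 + 2462) - 1245 = sqrt(-257712 + 2462) - 1245 = sqrt(-255250) - 1245 = 5*I*sqrt(10210) - 1245 = -1245 + 5*I*sqrt(10210)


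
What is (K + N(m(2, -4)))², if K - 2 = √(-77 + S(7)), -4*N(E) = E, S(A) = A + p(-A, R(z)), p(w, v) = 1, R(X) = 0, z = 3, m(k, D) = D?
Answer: (3 + I*√69)² ≈ -60.0 + 49.84*I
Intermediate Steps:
S(A) = 1 + A (S(A) = A + 1 = 1 + A)
N(E) = -E/4
K = 2 + I*√69 (K = 2 + √(-77 + (1 + 7)) = 2 + √(-77 + 8) = 2 + √(-69) = 2 + I*√69 ≈ 2.0 + 8.3066*I)
(K + N(m(2, -4)))² = ((2 + I*√69) - ¼*(-4))² = ((2 + I*√69) + 1)² = (3 + I*√69)²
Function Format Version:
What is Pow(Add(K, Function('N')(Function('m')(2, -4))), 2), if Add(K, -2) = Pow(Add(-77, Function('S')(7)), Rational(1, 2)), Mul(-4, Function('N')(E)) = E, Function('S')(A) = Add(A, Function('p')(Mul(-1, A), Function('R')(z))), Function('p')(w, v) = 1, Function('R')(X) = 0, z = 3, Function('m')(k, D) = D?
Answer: Pow(Add(3, Mul(I, Pow(69, Rational(1, 2)))), 2) ≈ Add(-60.000, Mul(49.840, I))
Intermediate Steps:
Function('S')(A) = Add(1, A) (Function('S')(A) = Add(A, 1) = Add(1, A))
Function('N')(E) = Mul(Rational(-1, 4), E)
K = Add(2, Mul(I, Pow(69, Rational(1, 2)))) (K = Add(2, Pow(Add(-77, Add(1, 7)), Rational(1, 2))) = Add(2, Pow(Add(-77, 8), Rational(1, 2))) = Add(2, Pow(-69, Rational(1, 2))) = Add(2, Mul(I, Pow(69, Rational(1, 2)))) ≈ Add(2.0000, Mul(8.3066, I)))
Pow(Add(K, Function('N')(Function('m')(2, -4))), 2) = Pow(Add(Add(2, Mul(I, Pow(69, Rational(1, 2)))), Mul(Rational(-1, 4), -4)), 2) = Pow(Add(Add(2, Mul(I, Pow(69, Rational(1, 2)))), 1), 2) = Pow(Add(3, Mul(I, Pow(69, Rational(1, 2)))), 2)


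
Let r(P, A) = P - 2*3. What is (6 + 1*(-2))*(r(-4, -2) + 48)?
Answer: 152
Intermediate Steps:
r(P, A) = -6 + P (r(P, A) = P - 6 = -6 + P)
(6 + 1*(-2))*(r(-4, -2) + 48) = (6 + 1*(-2))*((-6 - 4) + 48) = (6 - 2)*(-10 + 48) = 4*38 = 152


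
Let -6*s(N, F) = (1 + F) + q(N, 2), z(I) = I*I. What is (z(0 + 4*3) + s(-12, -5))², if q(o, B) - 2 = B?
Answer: 20736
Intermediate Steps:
q(o, B) = 2 + B
z(I) = I²
s(N, F) = -⅚ - F/6 (s(N, F) = -((1 + F) + (2 + 2))/6 = -((1 + F) + 4)/6 = -(5 + F)/6 = -⅚ - F/6)
(z(0 + 4*3) + s(-12, -5))² = ((0 + 4*3)² + (-⅚ - ⅙*(-5)))² = ((0 + 12)² + (-⅚ + ⅚))² = (12² + 0)² = (144 + 0)² = 144² = 20736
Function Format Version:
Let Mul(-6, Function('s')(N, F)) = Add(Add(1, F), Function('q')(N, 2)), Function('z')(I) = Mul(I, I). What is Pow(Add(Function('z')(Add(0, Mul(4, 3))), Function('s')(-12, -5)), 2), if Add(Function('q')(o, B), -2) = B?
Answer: 20736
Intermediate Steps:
Function('q')(o, B) = Add(2, B)
Function('z')(I) = Pow(I, 2)
Function('s')(N, F) = Add(Rational(-5, 6), Mul(Rational(-1, 6), F)) (Function('s')(N, F) = Mul(Rational(-1, 6), Add(Add(1, F), Add(2, 2))) = Mul(Rational(-1, 6), Add(Add(1, F), 4)) = Mul(Rational(-1, 6), Add(5, F)) = Add(Rational(-5, 6), Mul(Rational(-1, 6), F)))
Pow(Add(Function('z')(Add(0, Mul(4, 3))), Function('s')(-12, -5)), 2) = Pow(Add(Pow(Add(0, Mul(4, 3)), 2), Add(Rational(-5, 6), Mul(Rational(-1, 6), -5))), 2) = Pow(Add(Pow(Add(0, 12), 2), Add(Rational(-5, 6), Rational(5, 6))), 2) = Pow(Add(Pow(12, 2), 0), 2) = Pow(Add(144, 0), 2) = Pow(144, 2) = 20736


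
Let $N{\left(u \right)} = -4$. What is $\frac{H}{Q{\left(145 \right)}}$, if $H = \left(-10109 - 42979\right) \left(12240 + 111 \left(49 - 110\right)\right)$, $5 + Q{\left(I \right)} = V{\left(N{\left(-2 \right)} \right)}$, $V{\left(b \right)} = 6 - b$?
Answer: $- \frac{290338272}{5} \approx -5.8068 \cdot 10^{7}$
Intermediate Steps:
$Q{\left(I \right)} = 5$ ($Q{\left(I \right)} = -5 + \left(6 - -4\right) = -5 + \left(6 + 4\right) = -5 + 10 = 5$)
$H = -290338272$ ($H = - 53088 \left(12240 + 111 \left(-61\right)\right) = - 53088 \left(12240 - 6771\right) = \left(-53088\right) 5469 = -290338272$)
$\frac{H}{Q{\left(145 \right)}} = - \frac{290338272}{5}$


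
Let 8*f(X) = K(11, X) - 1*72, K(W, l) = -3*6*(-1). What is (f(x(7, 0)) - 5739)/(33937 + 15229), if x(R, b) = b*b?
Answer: -22983/196664 ≈ -0.11686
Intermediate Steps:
x(R, b) = b**2
K(W, l) = 18 (K(W, l) = -18*(-1) = 18)
f(X) = -27/4 (f(X) = (18 - 1*72)/8 = (18 - 72)/8 = (1/8)*(-54) = -27/4)
(f(x(7, 0)) - 5739)/(33937 + 15229) = (-27/4 - 5739)/(33937 + 15229) = -22983/4/49166 = -22983/4*1/49166 = -22983/196664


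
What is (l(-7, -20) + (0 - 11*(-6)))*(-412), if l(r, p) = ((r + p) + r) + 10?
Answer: -17304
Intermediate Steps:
l(r, p) = 10 + p + 2*r (l(r, p) = ((p + r) + r) + 10 = (p + 2*r) + 10 = 10 + p + 2*r)
(l(-7, -20) + (0 - 11*(-6)))*(-412) = ((10 - 20 + 2*(-7)) + (0 - 11*(-6)))*(-412) = ((10 - 20 - 14) + (0 + 66))*(-412) = (-24 + 66)*(-412) = 42*(-412) = -17304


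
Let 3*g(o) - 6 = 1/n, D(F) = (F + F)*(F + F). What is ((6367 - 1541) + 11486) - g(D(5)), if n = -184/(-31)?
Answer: 9003089/552 ≈ 16310.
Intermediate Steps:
n = 184/31 (n = -184*(-1/31) = 184/31 ≈ 5.9355)
D(F) = 4*F**2 (D(F) = (2*F)*(2*F) = 4*F**2)
g(o) = 1135/552 (g(o) = 2 + 1/(3*(184/31)) = 2 + (1/3)*(31/184) = 2 + 31/552 = 1135/552)
((6367 - 1541) + 11486) - g(D(5)) = ((6367 - 1541) + 11486) - 1*1135/552 = (4826 + 11486) - 1135/552 = 16312 - 1135/552 = 9003089/552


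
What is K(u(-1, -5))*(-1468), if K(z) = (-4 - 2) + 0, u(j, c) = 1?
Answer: 8808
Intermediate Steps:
K(z) = -6 (K(z) = -6 + 0 = -6)
K(u(-1, -5))*(-1468) = -6*(-1468) = 8808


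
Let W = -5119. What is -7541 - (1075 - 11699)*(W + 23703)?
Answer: 197428875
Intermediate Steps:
-7541 - (1075 - 11699)*(W + 23703) = -7541 - (1075 - 11699)*(-5119 + 23703) = -7541 - (-10624)*18584 = -7541 - 1*(-197436416) = -7541 + 197436416 = 197428875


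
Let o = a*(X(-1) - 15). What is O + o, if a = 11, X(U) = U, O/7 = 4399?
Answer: 30617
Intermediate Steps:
O = 30793 (O = 7*4399 = 30793)
o = -176 (o = 11*(-1 - 15) = 11*(-16) = -176)
O + o = 30793 - 176 = 30617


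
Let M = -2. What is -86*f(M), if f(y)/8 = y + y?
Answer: 2752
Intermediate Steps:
f(y) = 16*y (f(y) = 8*(y + y) = 8*(2*y) = 16*y)
-86*f(M) = -1376*(-2) = -86*(-32) = 2752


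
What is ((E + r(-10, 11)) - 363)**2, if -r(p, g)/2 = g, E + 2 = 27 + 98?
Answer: 68644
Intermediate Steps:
E = 123 (E = -2 + (27 + 98) = -2 + 125 = 123)
r(p, g) = -2*g
((E + r(-10, 11)) - 363)**2 = ((123 - 2*11) - 363)**2 = ((123 - 22) - 363)**2 = (101 - 363)**2 = (-262)**2 = 68644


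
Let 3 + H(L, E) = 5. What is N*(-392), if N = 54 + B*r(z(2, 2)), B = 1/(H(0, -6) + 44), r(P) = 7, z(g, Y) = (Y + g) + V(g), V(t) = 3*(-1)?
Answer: -488236/23 ≈ -21228.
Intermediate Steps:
V(t) = -3
H(L, E) = 2 (H(L, E) = -3 + 5 = 2)
z(g, Y) = -3 + Y + g (z(g, Y) = (Y + g) - 3 = -3 + Y + g)
B = 1/46 (B = 1/(2 + 44) = 1/46 ≈ 0.021739)
N = 2491/46 (N = 54 + (1/46)*7 = 54 + 7/46 = 2491/46 ≈ 54.152)
N*(-392) = (2491/46)*(-392) = -488236/23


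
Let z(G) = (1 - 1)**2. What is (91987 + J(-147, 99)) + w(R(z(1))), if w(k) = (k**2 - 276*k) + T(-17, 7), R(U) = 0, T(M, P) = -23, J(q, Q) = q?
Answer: 91817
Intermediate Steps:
z(G) = 0 (z(G) = 0**2 = 0)
w(k) = -23 + k**2 - 276*k (w(k) = (k**2 - 276*k) - 23 = -23 + k**2 - 276*k)
(91987 + J(-147, 99)) + w(R(z(1))) = (91987 - 147) + (-23 + 0**2 - 276*0) = 91840 + (-23 + 0 + 0) = 91840 - 23 = 91817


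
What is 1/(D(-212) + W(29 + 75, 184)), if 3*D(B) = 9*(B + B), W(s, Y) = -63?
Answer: -1/1335 ≈ -0.00074906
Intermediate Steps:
D(B) = 6*B (D(B) = (9*(B + B))/3 = (9*(2*B))/3 = (18*B)/3 = 6*B)
1/(D(-212) + W(29 + 75, 184)) = 1/(6*(-212) - 63) = 1/(-1272 - 63) = 1/(-1335) = -1/1335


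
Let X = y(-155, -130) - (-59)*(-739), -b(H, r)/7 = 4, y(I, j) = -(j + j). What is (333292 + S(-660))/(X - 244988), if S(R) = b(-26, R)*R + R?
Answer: -351112/288329 ≈ -1.2177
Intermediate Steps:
y(I, j) = -2*j
b(H, r) = -28 (b(H, r) = -7*4 = -28)
S(R) = -27*R (S(R) = -28*R + R = -27*R)
X = -43341 (X = -2*(-130) - (-59)*(-739) = 260 - 1*43601 = 260 - 43601 = -43341)
(333292 + S(-660))/(X - 244988) = (333292 - 27*(-660))/(-43341 - 244988) = (333292 + 17820)/(-288329) = 351112*(-1/288329) = -351112/288329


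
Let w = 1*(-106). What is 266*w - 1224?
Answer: -29420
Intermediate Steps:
w = -106
266*w - 1224 = 266*(-106) - 1224 = -28196 - 1224 = -29420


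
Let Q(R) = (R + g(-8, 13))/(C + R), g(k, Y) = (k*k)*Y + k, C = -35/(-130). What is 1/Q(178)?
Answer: 1545/8684 ≈ 0.17791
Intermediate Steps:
C = 7/26 (C = -35*(-1/130) = 7/26 ≈ 0.26923)
g(k, Y) = k + Y*k² (g(k, Y) = k²*Y + k = Y*k² + k = k + Y*k²)
Q(R) = (824 + R)/(7/26 + R) (Q(R) = (R - 8*(1 + 13*(-8)))/(7/26 + R) = (R - 8*(1 - 104))/(7/26 + R) = (R - 8*(-103))/(7/26 + R) = (R + 824)/(7/26 + R) = (824 + R)/(7/26 + R))
1/Q(178) = 1/(26*(824 + 178)/(7 + 26*178)) = 1/(26*1002/(7 + 4628)) = 1/(26*1002/4635) = 1/(26*(1/4635)*1002) = 1/(8684/1545) = 1545/8684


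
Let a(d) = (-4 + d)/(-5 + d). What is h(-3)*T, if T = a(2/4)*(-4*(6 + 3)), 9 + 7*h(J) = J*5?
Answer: 96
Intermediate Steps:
a(d) = (-4 + d)/(-5 + d)
h(J) = -9/7 + 5*J/7 (h(J) = -9/7 + (J*5)/7 = -9/7 + (5*J)/7 = -9/7 + 5*J/7)
T = -28 (T = ((-4 + 2/4)/(-5 + 2/4))*(-4*(6 + 3)) = ((-4 + 2*(¼))/(-5 + 2*(¼)))*(-4*9) = ((-4 + ½)/(-5 + ½))*(-36) = (-7/2/(-9/2))*(-36) = -2/9*(-7/2)*(-36) = (7/9)*(-36) = -28)
h(-3)*T = (-9/7 + (5/7)*(-3))*(-28) = (-9/7 - 15/7)*(-28) = -24/7*(-28) = 96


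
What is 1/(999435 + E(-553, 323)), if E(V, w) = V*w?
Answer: 1/820816 ≈ 1.2183e-6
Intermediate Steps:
1/(999435 + E(-553, 323)) = 1/(999435 - 553*323) = 1/(999435 - 178619) = 1/820816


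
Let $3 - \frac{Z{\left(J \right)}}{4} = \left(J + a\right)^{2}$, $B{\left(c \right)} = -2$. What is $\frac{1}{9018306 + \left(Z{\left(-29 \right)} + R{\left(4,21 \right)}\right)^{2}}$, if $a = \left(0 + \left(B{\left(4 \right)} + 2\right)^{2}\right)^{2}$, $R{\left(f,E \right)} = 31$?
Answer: $\frac{1}{20047347} \approx 4.9882 \cdot 10^{-8}$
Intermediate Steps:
$a = 0$ ($a = \left(0 + \left(-2 + 2\right)^{2}\right)^{2} = \left(0 + 0^{2}\right)^{2} = \left(0 + 0\right)^{2} = 0^{2} = 0$)
$Z{\left(J \right)} = 12 - 4 J^{2}$ ($Z{\left(J \right)} = 12 - 4 \left(J + 0\right)^{2} = 12 - 4 J^{2}$)
$\frac{1}{9018306 + \left(Z{\left(-29 \right)} + R{\left(4,21 \right)}\right)^{2}} = \frac{1}{9018306 + \left(\left(12 - 4 \left(-29\right)^{2}\right) + 31\right)^{2}} = \frac{1}{9018306 + \left(\left(12 - 3364\right) + 31\right)^{2}} = \frac{1}{9018306 + \left(-3352 + 31\right)^{2}} = \frac{1}{9018306 + \left(-3321\right)^{2}} = \frac{1}{9018306 + 11029041} = \frac{1}{20047347}$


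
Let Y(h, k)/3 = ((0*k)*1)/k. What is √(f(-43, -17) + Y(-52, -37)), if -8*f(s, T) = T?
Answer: √34/4 ≈ 1.4577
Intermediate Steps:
f(s, T) = -T/8
Y(h, k) = 0 (Y(h, k) = 3*(((0*k)*1)/k) = 3*((0*1)/k) = 3*(0/k) = 3*0 = 0)
√(f(-43, -17) + Y(-52, -37)) = √(-⅛*(-17) + 0) = √(17/8 + 0) = √(17/8) = √34/4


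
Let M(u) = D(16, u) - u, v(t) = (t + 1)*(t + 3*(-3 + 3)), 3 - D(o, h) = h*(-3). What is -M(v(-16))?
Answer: -483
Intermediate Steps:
D(o, h) = 3 + 3*h (D(o, h) = 3 - h*(-3) = 3 - (-3)*h = 3 + 3*h)
v(t) = t*(1 + t) (v(t) = (1 + t)*(t + 3*0) = (1 + t)*(t + 0) = (1 + t)*t = t*(1 + t))
M(u) = 3 + 2*u (M(u) = (3 + 3*u) - u = 3 + 2*u)
-M(v(-16)) = -(3 + 2*(-16*(1 - 16))) = -(3 + 2*(-16*(-15))) = -(3 + 2*240) = -(3 + 480) = -1*483 = -483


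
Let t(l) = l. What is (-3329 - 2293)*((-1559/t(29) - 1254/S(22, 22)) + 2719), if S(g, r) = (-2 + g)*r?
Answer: -4340709657/290 ≈ -1.4968e+7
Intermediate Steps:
S(g, r) = r*(-2 + g)
(-3329 - 2293)*((-1559/t(29) - 1254/S(22, 22)) + 2719) = (-3329 - 2293)*((-1559/29 - 1254*1/(22*(-2 + 22))) + 2719) = -5622*((-1559*1/29 - 1254/(22*20)) + 2719) = -5622*((-1559/29 - 1254/440) + 2719) = -5622*((-1559/29 - 1254*1/440) + 2719) = -5622*((-1559/29 - 57/20) + 2719) = -5622*(-32833/580 + 2719) = -5622*1544187/580 = -4340709657/290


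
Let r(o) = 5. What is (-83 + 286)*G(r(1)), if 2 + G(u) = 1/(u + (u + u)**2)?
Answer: -6061/15 ≈ -404.07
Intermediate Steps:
G(u) = -2 + 1/(u + 4*u**2) (G(u) = -2 + 1/(u + (u + u)**2) = -2 + 1/(u + (2*u)**2) = -2 + 1/(u + 4*u**2))
(-83 + 286)*G(r(1)) = (-83 + 286)*((1 - 8*5**2 - 2*5)/(5*(1 + 4*5))) = 203*((1 - 8*25 - 10)/(5*(1 + 20))) = 203*((1/5)*(1 - 200 - 10)/21) = 203*((1/5)*(1/21)*(-209)) = 203*(-209/105) = -6061/15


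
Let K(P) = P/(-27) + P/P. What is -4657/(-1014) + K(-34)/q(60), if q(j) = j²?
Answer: 75453709/16426800 ≈ 4.5933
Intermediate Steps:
K(P) = 1 - P/27 (K(P) = P*(-1/27) + 1 = -P/27 + 1 = 1 - P/27)
-4657/(-1014) + K(-34)/q(60) = -4657/(-1014) + (1 - 1/27*(-34))/(60²) = -4657*(-1/1014) + (1 + 34/27)/3600 = 4657/1014 + (61/27)*(1/3600) = 4657/1014 + 61/97200 = 75453709/16426800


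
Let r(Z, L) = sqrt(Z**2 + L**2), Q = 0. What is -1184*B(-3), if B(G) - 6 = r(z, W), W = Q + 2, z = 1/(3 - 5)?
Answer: -7104 - 592*sqrt(17) ≈ -9544.9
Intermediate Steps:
z = -1/2 (z = 1/(-2) = -1/2 ≈ -0.50000)
W = 2 (W = 0 + 2 = 2)
r(Z, L) = sqrt(L**2 + Z**2)
B(G) = 6 + sqrt(17)/2 (B(G) = 6 + sqrt(2**2 + (-1/2)**2) = 6 + sqrt(4 + 1/4) = 6 + sqrt(17/4) = 6 + sqrt(17)/2)
-1184*B(-3) = -1184*(6 + sqrt(17)/2) = -7104 - 592*sqrt(17)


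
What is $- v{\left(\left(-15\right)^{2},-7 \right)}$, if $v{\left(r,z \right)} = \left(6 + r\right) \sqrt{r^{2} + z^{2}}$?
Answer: $- 231 \sqrt{50674} \approx -52000.0$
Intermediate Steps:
$v{\left(r,z \right)} = \sqrt{r^{2} + z^{2}} \left(6 + r\right)$
$- v{\left(\left(-15\right)^{2},-7 \right)} = - \sqrt{\left(\left(-15\right)^{2}\right)^{2} + \left(-7\right)^{2}} \left(6 + \left(-15\right)^{2}\right) = - \sqrt{225^{2} + 49} \left(6 + 225\right) = - \sqrt{50625 + 49} \cdot 231 = - \sqrt{50674} \cdot 231 = - 231 \sqrt{50674}$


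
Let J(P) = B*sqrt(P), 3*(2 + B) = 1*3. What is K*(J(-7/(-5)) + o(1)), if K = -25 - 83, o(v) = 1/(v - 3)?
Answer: 54 + 108*sqrt(35)/5 ≈ 181.79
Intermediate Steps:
B = -1 (B = -2 + (1*3)/3 = -2 + (1/3)*3 = -2 + 1 = -1)
o(v) = 1/(-3 + v)
K = -108
J(P) = -sqrt(P)
K*(J(-7/(-5)) + o(1)) = -108*(-sqrt(-7/(-5)) + 1/(-3 + 1)) = -108*(-sqrt(-7*(-1/5)) + 1/(-2)) = -108*(-sqrt(7/5) - 1/2) = -108*(-sqrt(35)/5 - 1/2) = -108*(-1/2 - sqrt(35)/5) = 54 + 108*sqrt(35)/5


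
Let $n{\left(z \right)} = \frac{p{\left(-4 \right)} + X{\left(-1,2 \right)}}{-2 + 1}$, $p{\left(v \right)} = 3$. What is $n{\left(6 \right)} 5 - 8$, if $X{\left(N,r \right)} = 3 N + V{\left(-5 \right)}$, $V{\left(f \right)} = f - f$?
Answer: $-8$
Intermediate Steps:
$V{\left(f \right)} = 0$
$X{\left(N,r \right)} = 3 N$ ($X{\left(N,r \right)} = 3 N + 0 = 3 N$)
$n{\left(z \right)} = 0$ ($n{\left(z \right)} = \frac{3 + 3 \left(-1\right)}{-2 + 1} = \frac{3 - 3}{-1} = 0 \left(-1\right) = 0$)
$n{\left(6 \right)} 5 - 8 = 0 \cdot 5 - 8 = 0 - 8 = -8$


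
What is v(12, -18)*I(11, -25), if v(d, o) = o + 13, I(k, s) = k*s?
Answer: 1375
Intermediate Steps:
v(d, o) = 13 + o
v(12, -18)*I(11, -25) = (13 - 18)*(11*(-25)) = -5*(-275) = 1375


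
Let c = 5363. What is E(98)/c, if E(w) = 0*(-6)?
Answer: 0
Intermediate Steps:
E(w) = 0
E(98)/c = 0/5363 = 0*(1/5363) = 0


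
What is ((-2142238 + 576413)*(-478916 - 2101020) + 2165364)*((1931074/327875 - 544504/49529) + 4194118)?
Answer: 275144203469044667858869007344/16239320875 ≈ 1.6943e+19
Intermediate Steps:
((-2142238 + 576413)*(-478916 - 2101020) + 2165364)*((1931074/327875 - 544504/49529) + 4194118) = (-1565825*(-2579936) + 2165364)*((1931074*(1/327875) - 544504*1/49529) + 4194118) = (4039728287200 + 2165364)*((1931074/327875 - 544504/49529) + 4194118) = 4039730452564*(-82885084854/16239320875 + 4194118) = 4039730452564*(68109545104528396/16239320875) = 275144203469044667858869007344/16239320875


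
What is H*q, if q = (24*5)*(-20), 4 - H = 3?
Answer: -2400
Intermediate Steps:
H = 1 (H = 4 - 1*3 = 4 - 3 = 1)
q = -2400 (q = 120*(-20) = -2400)
H*q = 1*(-2400) = -2400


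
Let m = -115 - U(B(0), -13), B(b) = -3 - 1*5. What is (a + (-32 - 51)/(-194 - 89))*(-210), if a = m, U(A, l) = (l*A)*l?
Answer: -73532340/283 ≈ -2.5983e+5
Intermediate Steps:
B(b) = -8 (B(b) = -3 - 5 = -8)
U(A, l) = A*l² (U(A, l) = (A*l)*l = A*l²)
m = 1237 (m = -115 - (-8)*(-13)² = -115 - (-8)*169 = -115 - 1*(-1352) = -115 + 1352 = 1237)
a = 1237
(a + (-32 - 51)/(-194 - 89))*(-210) = (1237 + (-32 - 51)/(-194 - 89))*(-210) = (1237 - 83/(-283))*(-210) = (1237 - 83*(-1/283))*(-210) = (1237 + 83/283)*(-210) = (350154/283)*(-210) = -73532340/283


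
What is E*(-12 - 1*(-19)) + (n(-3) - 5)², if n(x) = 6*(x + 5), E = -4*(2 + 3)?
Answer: -91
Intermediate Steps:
E = -20 (E = -4*5 = -20)
n(x) = 30 + 6*x (n(x) = 6*(5 + x) = 30 + 6*x)
E*(-12 - 1*(-19)) + (n(-3) - 5)² = -20*(-12 - 1*(-19)) + ((30 + 6*(-3)) - 5)² = -20*(-12 + 19) + ((30 - 18) - 5)² = -20*7 + (12 - 5)² = -140 + 7² = -140 + 49 = -91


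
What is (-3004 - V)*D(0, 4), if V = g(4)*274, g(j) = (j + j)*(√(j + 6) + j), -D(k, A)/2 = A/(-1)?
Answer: -94176 - 17536*√10 ≈ -1.4963e+5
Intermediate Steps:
D(k, A) = 2*A (D(k, A) = -2*A/(-1) = -2*A*(-1) = -(-2)*A = 2*A)
g(j) = 2*j*(j + √(6 + j)) (g(j) = (2*j)*(√(6 + j) + j) = (2*j)*(j + √(6 + j)) = 2*j*(j + √(6 + j)))
V = 8768 + 2192*√10 (V = (2*4*(4 + √(6 + 4)))*274 = (2*4*(4 + √10))*274 = (32 + 8*√10)*274 = 8768 + 2192*√10 ≈ 15700.)
(-3004 - V)*D(0, 4) = (-3004 - (8768 + 2192*√10))*(2*4) = (-3004 + (-8768 - 2192*√10))*8 = (-11772 - 2192*√10)*8 = -94176 - 17536*√10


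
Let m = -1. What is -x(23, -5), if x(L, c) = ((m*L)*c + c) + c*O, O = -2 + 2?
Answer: -110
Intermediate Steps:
O = 0
x(L, c) = c - L*c (x(L, c) = ((-L)*c + c) + c*0 = (-L*c + c) + 0 = (c - L*c) + 0 = c - L*c)
-x(23, -5) = -(-5)*(1 - 1*23) = -(-5)*(1 - 23) = -(-5)*(-22) = -1*110 = -110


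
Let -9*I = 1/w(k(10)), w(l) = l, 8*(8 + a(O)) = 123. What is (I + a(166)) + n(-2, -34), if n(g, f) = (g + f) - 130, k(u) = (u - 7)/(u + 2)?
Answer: -11453/72 ≈ -159.07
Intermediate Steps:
k(u) = (-7 + u)/(2 + u)
a(O) = 59/8 (a(O) = -8 + (⅛)*123 = -8 + 123/8 = 59/8)
I = -4/9 (I = -(2 + 10)/(-7 + 10)/9 = -1/(9*(3/12)) = -1/(9*((1/12)*3)) = -1/(9*¼) = -⅑*4 = -4/9 ≈ -0.44444)
n(g, f) = -130 + f + g (n(g, f) = (f + g) - 130 = -130 + f + g)
(I + a(166)) + n(-2, -34) = (-4/9 + 59/8) + (-130 - 34 - 2) = 499/72 - 166 = -11453/72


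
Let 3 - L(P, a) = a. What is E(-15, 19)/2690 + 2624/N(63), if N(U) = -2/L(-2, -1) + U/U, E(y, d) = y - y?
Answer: 5248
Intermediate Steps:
L(P, a) = 3 - a
E(y, d) = 0
N(U) = ½ (N(U) = -2/(3 - 1*(-1)) + U/U = -2/(3 + 1) + 1 = -2/4 + 1 = -2*¼ + 1 = -½ + 1 = ½)
E(-15, 19)/2690 + 2624/N(63) = 0/2690 + 2624/(½) = 0*(1/2690) + 2624*2 = 0 + 5248 = 5248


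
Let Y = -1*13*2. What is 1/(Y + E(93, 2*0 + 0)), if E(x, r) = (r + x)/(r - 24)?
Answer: -8/239 ≈ -0.033473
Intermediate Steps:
E(x, r) = (r + x)/(-24 + r)
Y = -26 (Y = -13*2 = -26)
1/(Y + E(93, 2*0 + 0)) = 1/(-26 + ((2*0 + 0) + 93)/(-24 + (2*0 + 0))) = 1/(-26 + ((0 + 0) + 93)/(-24 + (0 + 0))) = 1/(-26 + (0 + 93)/(-24 + 0)) = 1/(-26 + 93/(-24)) = 1/(-26 - 1/24*93) = 1/(-26 - 31/8) = 1/(-239/8) = -8/239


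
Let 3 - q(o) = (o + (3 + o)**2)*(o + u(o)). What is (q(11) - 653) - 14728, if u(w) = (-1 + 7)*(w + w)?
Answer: -44979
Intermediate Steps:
u(w) = 12*w (u(w) = 6*(2*w) = 12*w)
q(o) = 3 - 13*o*(o + (3 + o)**2) (q(o) = 3 - (o + (3 + o)**2)*(o + 12*o) = 3 - (o + (3 + o)**2)*13*o = 3 - 13*o*(o + (3 + o)**2))
(q(11) - 653) - 14728 = ((3 - 13*11**2 - 13*11*(3 + 11)**2) - 653) - 14728 = ((3 - 13*121 - 13*11*14**2) - 653) - 14728 = ((3 - 1573 - 13*11*196) - 653) - 14728 = ((3 - 1573 - 28028) - 653) - 14728 = (-29598 - 653) - 14728 = -30251 - 14728 = -44979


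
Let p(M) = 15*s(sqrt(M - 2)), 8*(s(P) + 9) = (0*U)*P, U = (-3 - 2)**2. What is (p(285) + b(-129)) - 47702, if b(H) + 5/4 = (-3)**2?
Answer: -191317/4 ≈ -47829.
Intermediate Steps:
U = 25 (U = (-5)**2 = 25)
b(H) = 31/4 (b(H) = -5/4 + (-3)**2 = -5/4 + 9 = 31/4)
s(P) = -9 (s(P) = -9 + ((0*25)*P)/8 = -9 + (0*P)/8 = -9 + (1/8)*0 = -9 + 0 = -9)
p(M) = -135 (p(M) = 15*(-9) = -135)
(p(285) + b(-129)) - 47702 = (-135 + 31/4) - 47702 = -509/4 - 47702 = -191317/4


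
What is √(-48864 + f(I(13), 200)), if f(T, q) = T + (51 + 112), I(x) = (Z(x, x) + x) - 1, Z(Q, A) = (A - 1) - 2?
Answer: I*√48679 ≈ 220.63*I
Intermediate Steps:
Z(Q, A) = -3 + A (Z(Q, A) = (-1 + A) - 2 = -3 + A)
I(x) = -4 + 2*x (I(x) = ((-3 + x) + x) - 1 = (-3 + 2*x) - 1 = -4 + 2*x)
f(T, q) = 163 + T (f(T, q) = T + 163 = 163 + T)
√(-48864 + f(I(13), 200)) = √(-48864 + (163 + (-4 + 2*13))) = √(-48864 + (163 + (-4 + 26))) = √(-48864 + (163 + 22)) = √(-48864 + 185) = √(-48679) = I*√48679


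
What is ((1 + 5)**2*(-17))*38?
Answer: -23256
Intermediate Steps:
((1 + 5)**2*(-17))*38 = (6**2*(-17))*38 = (36*(-17))*38 = -612*38 = -23256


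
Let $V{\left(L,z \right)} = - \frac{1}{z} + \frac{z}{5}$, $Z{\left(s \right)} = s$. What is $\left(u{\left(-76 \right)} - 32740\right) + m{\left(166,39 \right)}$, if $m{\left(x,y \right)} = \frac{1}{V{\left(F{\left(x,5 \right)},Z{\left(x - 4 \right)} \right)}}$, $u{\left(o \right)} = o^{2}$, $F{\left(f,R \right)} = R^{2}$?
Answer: $- \frac{707507586}{26239} \approx -26964.0$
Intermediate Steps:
$V{\left(L,z \right)} = - \frac{1}{z} + \frac{z}{5}$ ($V{\left(L,z \right)} = - \frac{1}{z} + z \frac{1}{5} = - \frac{1}{z} + \frac{z}{5}$)
$m{\left(x,y \right)} = \frac{1}{- \frac{4}{5} - \frac{1}{-4 + x} + \frac{x}{5}}$ ($m{\left(x,y \right)} = \frac{1}{- \frac{1}{x - 4} + \frac{x - 4}{5}} = \frac{1}{- \frac{1}{-4 + x} + \frac{-4 + x}{5}} = \frac{1}{- \frac{1}{-4 + x} + \left(- \frac{4}{5} + \frac{x}{5}\right)} = \frac{1}{- \frac{4}{5} - \frac{1}{-4 + x} + \frac{x}{5}}$)
$\left(u{\left(-76 \right)} - 32740\right) + m{\left(166,39 \right)} = \left(\left(-76\right)^{2} - 32740\right) + \frac{5 \left(-4 + 166\right)}{-5 + \left(-4 + 166\right)^{2}} = \left(5776 - 32740\right) + 5 \frac{1}{-5 + 162^{2}} \cdot 162 = -26964 + 5 \frac{1}{-5 + 26244} \cdot 162 = -26964 + 5 \cdot \frac{1}{26239} \cdot 162 = -26964 + \frac{810}{26239} = - \frac{707507586}{26239}$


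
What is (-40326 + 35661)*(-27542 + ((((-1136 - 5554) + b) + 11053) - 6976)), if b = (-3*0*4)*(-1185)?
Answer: 140673075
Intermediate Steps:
b = 0 (b = (0*4)*(-1185) = 0*(-1185) = 0)
(-40326 + 35661)*(-27542 + ((((-1136 - 5554) + b) + 11053) - 6976)) = (-40326 + 35661)*(-27542 + ((((-1136 - 5554) + 0) + 11053) - 6976)) = -4665*(-27542 + (((-6690 + 0) + 11053) - 6976)) = -4665*(-27542 + ((-6690 + 11053) - 6976)) = -4665*(-27542 + (4363 - 6976)) = -4665*(-27542 - 2613) = -4665*(-30155) = 140673075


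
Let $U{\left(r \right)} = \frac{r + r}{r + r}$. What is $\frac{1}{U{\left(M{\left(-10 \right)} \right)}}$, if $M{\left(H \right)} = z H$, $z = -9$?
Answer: $1$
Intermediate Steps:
$M{\left(H \right)} = - 9 H$
$U{\left(r \right)} = 1$ ($U{\left(r \right)} = \frac{2 r}{2 r} = 2 r \frac{1}{2 r} = 1$)
$\frac{1}{U{\left(M{\left(-10 \right)} \right)}} = 1^{-1} = 1$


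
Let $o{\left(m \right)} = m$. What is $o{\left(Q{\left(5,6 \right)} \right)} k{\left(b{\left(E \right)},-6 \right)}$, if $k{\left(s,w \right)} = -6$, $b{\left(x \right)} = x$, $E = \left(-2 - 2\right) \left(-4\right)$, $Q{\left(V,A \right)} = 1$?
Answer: $-6$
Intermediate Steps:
$E = 16$ ($E = \left(-4\right) \left(-4\right) = 16$)
$o{\left(Q{\left(5,6 \right)} \right)} k{\left(b{\left(E \right)},-6 \right)} = 1 \left(-6\right) = -6$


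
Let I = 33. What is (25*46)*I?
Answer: 37950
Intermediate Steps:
(25*46)*I = (25*46)*33 = 1150*33 = 37950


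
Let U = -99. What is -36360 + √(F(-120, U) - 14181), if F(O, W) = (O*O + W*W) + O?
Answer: -36360 + 30*√11 ≈ -36261.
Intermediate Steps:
F(O, W) = O + O² + W² (F(O, W) = (O² + W²) + O = O + O² + W²)
-36360 + √(F(-120, U) - 14181) = -36360 + √((-120 + (-120)² + (-99)²) - 14181) = -36360 + √((-120 + 14400 + 9801) - 14181) = -36360 + √(24081 - 14181) = -36360 + √9900 = -36360 + 30*√11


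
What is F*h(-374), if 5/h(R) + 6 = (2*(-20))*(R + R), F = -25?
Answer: -125/29914 ≈ -0.0041786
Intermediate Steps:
h(R) = 5/(-6 - 80*R) (h(R) = 5/(-6 + (2*(-20))*(R + R)) = 5/(-6 - 80*R))
F*h(-374) = -(-125)/(6 + 80*(-374)) = -(-125)/(6 - 29920) = -(-125)/(-29914) = -(-125)*(-1)/29914 = -25*5/29914 = -125/29914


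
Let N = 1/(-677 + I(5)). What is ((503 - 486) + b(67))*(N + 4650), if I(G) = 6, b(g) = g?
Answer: 262092516/671 ≈ 3.9060e+5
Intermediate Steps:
N = -1/671 (N = 1/(-677 + 6) = 1/(-671) = -1/671 ≈ -0.0014903)
((503 - 486) + b(67))*(N + 4650) = ((503 - 486) + 67)*(-1/671 + 4650) = (17 + 67)*(3120149/671) = 84*(3120149/671) = 262092516/671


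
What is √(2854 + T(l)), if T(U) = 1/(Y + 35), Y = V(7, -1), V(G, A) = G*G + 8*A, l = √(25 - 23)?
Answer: √4121195/38 ≈ 53.423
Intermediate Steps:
l = √2 ≈ 1.4142
V(G, A) = G² + 8*A
Y = 41 (Y = 7² + 8*(-1) = 49 - 8 = 41)
T(U) = 1/76 (T(U) = 1/(41 + 35) = 1/76)
√(2854 + T(l)) = √(2854 + 1/76) = √(216905/76) = √4121195/38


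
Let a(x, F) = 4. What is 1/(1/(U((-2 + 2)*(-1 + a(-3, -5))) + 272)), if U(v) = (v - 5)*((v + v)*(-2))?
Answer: 272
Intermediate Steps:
U(v) = -4*v*(-5 + v) (U(v) = (-5 + v)*((2*v)*(-2)) = (-5 + v)*(-4*v) = -4*v*(-5 + v))
1/(1/(U((-2 + 2)*(-1 + a(-3, -5))) + 272)) = 1/(1/(4*((-2 + 2)*(-1 + 4))*(5 - (-2 + 2)*(-1 + 4)) + 272)) = 1/(1/(4*(0*3)*(5 - 0*3) + 272)) = 1/(1/(4*0*(5 - 1*0) + 272)) = 1/(1/(4*0*(5 + 0) + 272)) = 1/(1/(4*0*5 + 272)) = 1/(1/(0 + 272)) = 1/(1/272) = 272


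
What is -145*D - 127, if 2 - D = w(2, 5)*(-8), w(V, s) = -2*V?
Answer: 4223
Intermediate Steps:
D = -30 (D = 2 - (-2*2)*(-8) = 2 - (-4)*(-8) = 2 - 1*32 = 2 - 32 = -30)
-145*D - 127 = -145*(-30) - 127 = 4350 - 127 = 4223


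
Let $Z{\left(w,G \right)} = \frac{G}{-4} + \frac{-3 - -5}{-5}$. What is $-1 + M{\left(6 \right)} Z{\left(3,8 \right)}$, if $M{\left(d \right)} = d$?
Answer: $- \frac{77}{5} \approx -15.4$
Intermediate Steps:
$Z{\left(w,G \right)} = - \frac{2}{5} - \frac{G}{4}$ ($Z{\left(w,G \right)} = G \left(- \frac{1}{4}\right) + \left(-3 + 5\right) \left(- \frac{1}{5}\right) = - \frac{G}{4} + 2 \left(- \frac{1}{5}\right) = - \frac{G}{4} - \frac{2}{5} = - \frac{2}{5} - \frac{G}{4}$)
$-1 + M{\left(6 \right)} Z{\left(3,8 \right)} = -1 + 6 \left(- \frac{2}{5} - 2\right) = -1 + 6 \left(- \frac{12}{5}\right) = -1 - \frac{72}{5} = - \frac{77}{5}$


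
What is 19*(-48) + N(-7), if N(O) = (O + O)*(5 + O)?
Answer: -884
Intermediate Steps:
N(O) = 2*O*(5 + O) (N(O) = (2*O)*(5 + O) = 2*O*(5 + O))
19*(-48) + N(-7) = 19*(-48) + 2*(-7)*(5 - 7) = -912 + 2*(-7)*(-2) = -912 + 28 = -884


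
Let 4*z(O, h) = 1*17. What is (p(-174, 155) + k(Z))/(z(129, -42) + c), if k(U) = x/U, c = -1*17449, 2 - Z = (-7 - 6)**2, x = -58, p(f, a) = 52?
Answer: -34968/11653093 ≈ -0.0030007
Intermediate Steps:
z(O, h) = 17/4 (z(O, h) = (1*17)/4 = (1/4)*17 = 17/4)
Z = -167 (Z = 2 - (-7 - 6)**2 = 2 - 1*(-13)**2 = 2 - 1*169 = 2 - 169 = -167)
c = -17449
k(U) = -58/U
(p(-174, 155) + k(Z))/(z(129, -42) + c) = (52 - 58/(-167))/(17/4 - 17449) = (52 - 58*(-1/167))/(-69779/4) = (52 + 58/167)*(-4/69779) = (8742/167)*(-4/69779) = -34968/11653093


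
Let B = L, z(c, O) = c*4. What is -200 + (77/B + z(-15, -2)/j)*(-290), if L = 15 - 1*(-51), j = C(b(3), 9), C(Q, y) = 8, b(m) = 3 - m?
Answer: 4910/3 ≈ 1636.7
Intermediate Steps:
j = 8
z(c, O) = 4*c
L = 66 (L = 15 + 51 = 66)
B = 66
-200 + (77/B + z(-15, -2)/j)*(-290) = -200 + (77/66 + (4*(-15))/8)*(-290) = -200 + (77*(1/66) - 60*1/8)*(-290) = -200 + (7/6 - 15/2)*(-290) = -200 - 19/3*(-290) = -200 + 5510/3 = 4910/3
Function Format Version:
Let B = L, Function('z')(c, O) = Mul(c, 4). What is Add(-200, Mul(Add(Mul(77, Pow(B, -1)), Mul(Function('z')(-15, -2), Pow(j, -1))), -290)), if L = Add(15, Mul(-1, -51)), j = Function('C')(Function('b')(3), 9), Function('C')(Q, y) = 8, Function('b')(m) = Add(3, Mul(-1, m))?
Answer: Rational(4910, 3) ≈ 1636.7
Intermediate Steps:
j = 8
Function('z')(c, O) = Mul(4, c)
L = 66 (L = Add(15, 51) = 66)
B = 66
Add(-200, Mul(Add(Mul(77, Pow(B, -1)), Mul(Function('z')(-15, -2), Pow(j, -1))), -290)) = Add(-200, Mul(Add(Mul(77, Pow(66, -1)), Mul(Mul(4, -15), Pow(8, -1))), -290)) = Add(-200, Mul(Add(Mul(77, Rational(1, 66)), Mul(-60, Rational(1, 8))), -290)) = Add(-200, Mul(Add(Rational(7, 6), Rational(-15, 2)), -290)) = Add(-200, Mul(Rational(-19, 3), -290)) = Add(-200, Rational(5510, 3)) = Rational(4910, 3)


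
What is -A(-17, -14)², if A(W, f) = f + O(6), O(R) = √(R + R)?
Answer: -208 + 56*√3 ≈ -111.01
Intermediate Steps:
O(R) = √2*√R (O(R) = √(2*R) = √2*√R)
A(W, f) = f + 2*√3 (A(W, f) = f + √2*√6 = f + 2*√3)
-A(-17, -14)² = -(-14 + 2*√3)²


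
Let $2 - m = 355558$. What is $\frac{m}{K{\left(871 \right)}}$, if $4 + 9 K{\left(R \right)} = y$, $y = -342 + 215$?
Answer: $\frac{3200004}{131} \approx 24428.0$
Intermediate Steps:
$m = -355556$ ($m = 2 - 355558 = -355556$)
$y = -127$
$K{\left(R \right)} = - \frac{131}{9}$ ($K{\left(R \right)} = - \frac{4}{9} + \frac{1}{9} \left(-127\right) = - \frac{4}{9} - \frac{127}{9} = - \frac{131}{9}$)
$\frac{m}{K{\left(871 \right)}} = - \frac{355556}{- \frac{131}{9}} = \left(-355556\right) \left(- \frac{9}{131}\right) = \frac{3200004}{131}$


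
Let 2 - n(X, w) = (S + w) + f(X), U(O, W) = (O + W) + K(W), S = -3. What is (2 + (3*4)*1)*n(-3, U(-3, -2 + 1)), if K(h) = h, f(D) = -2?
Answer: 168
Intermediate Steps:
U(O, W) = O + 2*W (U(O, W) = (O + W) + W = O + 2*W)
n(X, w) = 7 - w (n(X, w) = 2 - ((-3 + w) - 2) = 2 - (-5 + w) = 2 + (5 - w) = 7 - w)
(2 + (3*4)*1)*n(-3, U(-3, -2 + 1)) = (2 + (3*4)*1)*(7 - (-3 + 2*(-2 + 1))) = (2 + 12*1)*(7 - (-3 + 2*(-1))) = (2 + 12)*(7 - (-3 - 2)) = 14*(7 - 1*(-5)) = 14*(7 + 5) = 14*12 = 168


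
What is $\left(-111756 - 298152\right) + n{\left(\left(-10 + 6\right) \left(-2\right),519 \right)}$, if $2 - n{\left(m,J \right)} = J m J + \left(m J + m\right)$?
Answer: $-2568954$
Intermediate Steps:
$n{\left(m,J \right)} = 2 - m - J m - m J^{2}$ ($n{\left(m,J \right)} = 2 - \left(J m J + \left(m J + m\right)\right) = 2 - \left(m J^{2} + \left(J m + m\right)\right) = 2 - \left(m J^{2} + \left(m + J m\right)\right) = 2 - \left(m + J m + m J^{2}\right) = 2 - m - J m - m J^{2}$)
$\left(-111756 - 298152\right) + n{\left(\left(-10 + 6\right) \left(-2\right),519 \right)} = \left(-111756 - 298152\right) - \left(-2 + \left(-10 + 6\right) \left(-2\right) 519^{2} + 520 \left(-10 + 6\right) \left(-2\right)\right) = -409908 - \left(-2 + 8 + \left(-4\right) \left(-2\right) 269361 + 519 \left(-4\right) \left(-2\right)\right) = -409908 - \left(6 + 4152 + 2154888\right) = -409908 - 2159046 = -2568954$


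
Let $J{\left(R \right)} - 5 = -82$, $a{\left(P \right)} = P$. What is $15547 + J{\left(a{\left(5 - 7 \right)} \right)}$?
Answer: $15470$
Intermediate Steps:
$J{\left(R \right)} = -77$ ($J{\left(R \right)} = 5 - 82 = -77$)
$15547 + J{\left(a{\left(5 - 7 \right)} \right)} = 15547 - 77 = 15470$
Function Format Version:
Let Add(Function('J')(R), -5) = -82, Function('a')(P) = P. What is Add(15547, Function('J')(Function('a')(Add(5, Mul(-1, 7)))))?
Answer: 15470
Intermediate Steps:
Function('J')(R) = -77 (Function('J')(R) = Add(5, -82) = -77)
Add(15547, Function('J')(Function('a')(Add(5, Mul(-1, 7))))) = Add(15547, -77) = 15470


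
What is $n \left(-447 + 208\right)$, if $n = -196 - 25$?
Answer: $52819$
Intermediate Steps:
$n = -221$
$n \left(-447 + 208\right) = - 221 \left(-447 + 208\right) = \left(-221\right) \left(-239\right) = 52819$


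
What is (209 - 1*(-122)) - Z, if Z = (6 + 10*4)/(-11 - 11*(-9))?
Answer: 14541/44 ≈ 330.48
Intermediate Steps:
Z = 23/44 (Z = (6 + 40)/(-11 + 99) = 46/88 = 46*(1/88) = 23/44 ≈ 0.52273)
(209 - 1*(-122)) - Z = (209 - 1*(-122)) - 1*23/44 = (209 + 122) - 23/44 = 331 - 23/44 = 14541/44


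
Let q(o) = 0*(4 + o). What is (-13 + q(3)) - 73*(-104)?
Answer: 7579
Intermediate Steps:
q(o) = 0
(-13 + q(3)) - 73*(-104) = (-13 + 0) - 73*(-104) = -13 + 7592 = 7579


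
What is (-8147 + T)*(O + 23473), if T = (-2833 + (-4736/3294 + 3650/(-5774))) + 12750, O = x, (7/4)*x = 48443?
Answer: 334461909244793/3698247 ≈ 9.0438e+7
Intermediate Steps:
x = 193772/7 (x = (4/7)*48443 = 193772/7 ≈ 27682.)
O = 193772/7 ≈ 27682.
T = 47144392022/4754889 (T = (-2833 + (-4736*1/3294 + 3650*(-1/5774))) + 12750 = (-2833 + (-2368/1647 - 1825/2887)) + 12750 = (-2833 - 9842191/4754889) + 12750 = -13480442728/4754889 + 12750 = 47144392022/4754889 ≈ 9914.9)
(-8147 + T)*(O + 23473) = (-8147 + 47144392022/4754889)*(193772/7 + 23473) = (8406311339/4754889)*(358083/7) = 334461909244793/3698247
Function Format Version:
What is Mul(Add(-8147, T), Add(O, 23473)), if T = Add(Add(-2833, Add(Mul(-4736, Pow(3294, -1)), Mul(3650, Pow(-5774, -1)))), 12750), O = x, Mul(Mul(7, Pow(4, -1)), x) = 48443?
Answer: Rational(334461909244793, 3698247) ≈ 9.0438e+7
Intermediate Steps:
x = Rational(193772, 7) (x = Mul(Rational(4, 7), 48443) = Rational(193772, 7) ≈ 27682.)
O = Rational(193772, 7) ≈ 27682.
T = Rational(47144392022, 4754889) (T = Add(Add(-2833, Add(Mul(-4736, Rational(1, 3294)), Mul(3650, Rational(-1, 5774)))), 12750) = Add(Add(-2833, Add(Rational(-2368, 1647), Rational(-1825, 2887))), 12750) = Add(Add(-2833, Rational(-9842191, 4754889)), 12750) = Add(Rational(-13480442728, 4754889), 12750) = Rational(47144392022, 4754889) ≈ 9914.9)
Mul(Add(-8147, T), Add(O, 23473)) = Mul(Add(-8147, Rational(47144392022, 4754889)), Add(Rational(193772, 7), 23473)) = Mul(Rational(8406311339, 4754889), Rational(358083, 7)) = Rational(334461909244793, 3698247)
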